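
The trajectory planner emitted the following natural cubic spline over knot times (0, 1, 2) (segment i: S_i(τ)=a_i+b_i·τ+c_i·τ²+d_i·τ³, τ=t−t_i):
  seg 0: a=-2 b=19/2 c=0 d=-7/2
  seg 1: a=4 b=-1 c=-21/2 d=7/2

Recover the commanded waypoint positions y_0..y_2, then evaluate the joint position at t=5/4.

y_0 = S_0(0) = a_0 = -2
y_1 = S_1(0) = a_1 = 4
y_2 = S_1(1) = -4
t_q=5/4 is in segment 1 (τ=1/4); S_1(τ)=403/128

y_0=-2 y_1=4 y_2=-4
S(5/4) = 403/128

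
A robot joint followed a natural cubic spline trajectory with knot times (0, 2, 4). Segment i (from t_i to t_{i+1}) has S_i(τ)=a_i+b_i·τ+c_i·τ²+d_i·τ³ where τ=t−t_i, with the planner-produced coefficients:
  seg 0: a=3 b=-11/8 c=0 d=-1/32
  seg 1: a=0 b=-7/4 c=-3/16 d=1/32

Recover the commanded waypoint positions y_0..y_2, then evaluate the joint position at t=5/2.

y_0=3 y_1=0 y_2=-4
S(5/2) = -235/256

y_0 = S_0(0) = a_0 = 3
y_1 = S_1(0) = a_1 = 0
y_2 = S_1(2) = -4
t_q=5/2 is in segment 1 (τ=1/2); S_1(τ)=-235/256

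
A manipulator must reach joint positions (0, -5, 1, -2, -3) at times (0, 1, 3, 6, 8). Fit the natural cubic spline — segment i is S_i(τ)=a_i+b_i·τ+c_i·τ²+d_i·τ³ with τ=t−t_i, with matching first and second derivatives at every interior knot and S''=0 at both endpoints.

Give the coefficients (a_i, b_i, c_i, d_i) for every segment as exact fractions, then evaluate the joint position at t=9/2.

  seg 0: a=0 b=-3341/506 c=0 d=811/506
  seg 1: a=-5 b=-454/253 c=2433/506 d=-305/253
  seg 2: a=1 b=752/253 c=-1227/506 d=557/1518
  seg 3: a=-2 b=-845/506 c=222/253 d=-37/253
S(9/2) = 5023/4048

Δ: Δ0=-5, Δ1=3, Δ2=-1, Δ3=-1/2
row 1: diag=6, rhs=48; c'=1/3, d'=8
row 2: denom=10−2·1/3=28/3; d'=(-24−2·8)/(28/3)=-30/7
row 3: denom=10−3·9/28=253/28; d'=(3−3·-30/7)/(253/28)=444/253
back: M3=444/253
back: M2=-30/7−9/28·444/253=-1227/253
back: M1=8−1/3·-1227/253=2433/253
M: M0=0, M1=2433/253, M2=-1227/253, M3=444/253, M4=0
seg 0: a=0, c=M0/2=0, d=(M1−M0)/(6·1)=811/506, b=Δ0−h0·(2M0+M1)/6=-3341/506
seg 1: a=-5, c=M1/2=2433/506, d=(M2−M1)/(6·2)=-305/253, b=Δ1−h1·(2M1+M2)/6=-454/253
seg 2: a=1, c=M2/2=-1227/506, d=(M3−M2)/(6·3)=557/1518, b=Δ2−h2·(2M2+M3)/6=752/253
seg 3: a=-2, c=M3/2=222/253, d=(M4−M3)/(6·2)=-37/253, b=Δ3−h3·(2M3+M4)/6=-845/506
t_q=9/2 → seg 2, τ=3/2; S=1+752/253·τ+-1227/506·τ²+557/1518·τ³=5023/4048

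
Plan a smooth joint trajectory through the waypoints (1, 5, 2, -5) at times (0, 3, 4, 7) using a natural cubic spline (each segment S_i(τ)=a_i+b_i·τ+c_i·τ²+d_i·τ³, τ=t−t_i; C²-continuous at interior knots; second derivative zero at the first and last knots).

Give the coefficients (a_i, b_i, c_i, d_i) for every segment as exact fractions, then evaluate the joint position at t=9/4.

Δ: Δ0=4/3, Δ1=-3, Δ2=-7/3
row 1: diag=8, rhs=-26; c'=1/8, d'=-13/4
row 2: denom=8−1·1/8=63/8; d'=(4−1·-13/4)/(63/8)=58/63
back: M2=58/63
back: M1=-13/4−1/8·58/63=-212/63
M: M0=0, M1=-212/63, M2=58/63, M3=0
seg 0: a=1, c=M0/2=0, d=(M1−M0)/(6·3)=-106/567, b=Δ0−h0·(2M0+M1)/6=190/63
seg 1: a=5, c=M1/2=-106/63, d=(M2−M1)/(6·1)=5/7, b=Δ1−h1·(2M1+M2)/6=-128/63
seg 2: a=2, c=M2/2=29/63, d=(M3−M2)/(6·3)=-29/567, b=Δ2−h2·(2M2+M3)/6=-205/63
t_q=9/4 → seg 0, τ=9/4; S=1+190/63·τ+0·τ²+-106/567·τ³=181/32

  seg 0: a=1 b=190/63 c=0 d=-106/567
  seg 1: a=5 b=-128/63 c=-106/63 d=5/7
  seg 2: a=2 b=-205/63 c=29/63 d=-29/567
S(9/4) = 181/32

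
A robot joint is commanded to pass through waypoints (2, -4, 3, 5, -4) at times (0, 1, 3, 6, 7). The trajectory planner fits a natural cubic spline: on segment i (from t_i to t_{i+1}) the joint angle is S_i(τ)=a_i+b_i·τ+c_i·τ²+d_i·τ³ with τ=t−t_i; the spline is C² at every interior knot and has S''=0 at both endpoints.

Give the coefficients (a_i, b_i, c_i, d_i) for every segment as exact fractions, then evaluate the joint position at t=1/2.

  seg 0: a=2 b=-18155/2364 c=0 d=3971/2364
  seg 1: a=-4 b=-3121/1182 c=3971/788 d=-4655/4728
  seg 2: a=3 b=3370/591 c=-171/197 d=-479/1773
  seg 3: a=5 b=-4019/591 c=-650/197 d=650/591
S(1/2) = -10275/6304

Δ: Δ0=-6, Δ1=7/2, Δ2=2/3, Δ3=-9
row 1: diag=6, rhs=57; c'=1/3, d'=19/2
row 2: denom=10−2·1/3=28/3; d'=(-17−2·19/2)/(28/3)=-27/7
row 3: denom=8−3·9/28=197/28; d'=(-58−3·-27/7)/(197/28)=-1300/197
back: M3=-1300/197
back: M2=-27/7−9/28·-1300/197=-342/197
back: M1=19/2−1/3·-342/197=3971/394
M: M0=0, M1=3971/394, M2=-342/197, M3=-1300/197, M4=0
seg 0: a=2, c=M0/2=0, d=(M1−M0)/(6·1)=3971/2364, b=Δ0−h0·(2M0+M1)/6=-18155/2364
seg 1: a=-4, c=M1/2=3971/788, d=(M2−M1)/(6·2)=-4655/4728, b=Δ1−h1·(2M1+M2)/6=-3121/1182
seg 2: a=3, c=M2/2=-171/197, d=(M3−M2)/(6·3)=-479/1773, b=Δ2−h2·(2M2+M3)/6=3370/591
seg 3: a=5, c=M3/2=-650/197, d=(M4−M3)/(6·1)=650/591, b=Δ3−h3·(2M3+M4)/6=-4019/591
t_q=1/2 → seg 0, τ=1/2; S=2+-18155/2364·τ+0·τ²+3971/2364·τ³=-10275/6304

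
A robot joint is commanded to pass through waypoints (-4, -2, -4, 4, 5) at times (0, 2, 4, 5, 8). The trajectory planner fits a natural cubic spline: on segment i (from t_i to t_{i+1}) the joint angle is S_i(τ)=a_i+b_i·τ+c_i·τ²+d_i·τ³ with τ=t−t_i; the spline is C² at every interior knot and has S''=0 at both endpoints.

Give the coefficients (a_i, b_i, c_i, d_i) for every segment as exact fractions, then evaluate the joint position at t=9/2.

Δ: Δ0=1, Δ1=-1, Δ2=8, Δ3=1/3
row 1: diag=8, rhs=-12; c'=1/4, d'=-3/2
row 2: denom=6−2·1/4=11/2; d'=(54−2·-3/2)/(11/2)=114/11
row 3: denom=8−1·2/11=86/11; d'=(-46−1·114/11)/(86/11)=-310/43
back: M3=-310/43
back: M2=114/11−2/11·-310/43=502/43
back: M1=-3/2−1/4·502/43=-190/43
M: M0=0, M1=-190/43, M2=502/43, M3=-310/43, M4=0
seg 0: a=-4, c=M0/2=0, d=(M1−M0)/(6·2)=-95/258, b=Δ0−h0·(2M0+M1)/6=319/129
seg 1: a=-2, c=M1/2=-95/43, d=(M2−M1)/(6·2)=173/129, b=Δ1−h1·(2M1+M2)/6=-251/129
seg 2: a=-4, c=M2/2=251/43, d=(M3−M2)/(6·1)=-406/129, b=Δ2−h2·(2M2+M3)/6=685/129
seg 3: a=4, c=M3/2=-155/43, d=(M4−M3)/(6·3)=155/387, b=Δ3−h3·(2M3+M4)/6=973/129
t_q=9/2 → seg 2, τ=1/2; S=-4+685/129·τ+251/43·τ²+-406/129·τ³=-12/43

  seg 0: a=-4 b=319/129 c=0 d=-95/258
  seg 1: a=-2 b=-251/129 c=-95/43 d=173/129
  seg 2: a=-4 b=685/129 c=251/43 d=-406/129
  seg 3: a=4 b=973/129 c=-155/43 d=155/387
S(9/2) = -12/43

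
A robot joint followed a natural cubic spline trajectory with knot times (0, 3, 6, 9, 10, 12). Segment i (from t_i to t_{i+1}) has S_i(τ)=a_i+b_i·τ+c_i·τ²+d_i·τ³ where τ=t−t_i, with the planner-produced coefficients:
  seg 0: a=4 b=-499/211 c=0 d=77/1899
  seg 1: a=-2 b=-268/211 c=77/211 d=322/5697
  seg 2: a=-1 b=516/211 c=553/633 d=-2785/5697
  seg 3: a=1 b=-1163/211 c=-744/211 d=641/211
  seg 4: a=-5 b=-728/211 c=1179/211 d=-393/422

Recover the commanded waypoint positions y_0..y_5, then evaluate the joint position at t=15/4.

y_0 = S_0(0) = a_0 = 4
y_1 = S_1(0) = a_1 = -2
y_2 = S_2(0) = a_2 = -1
y_3 = S_3(0) = a_3 = 1
y_4 = S_4(0) = a_4 = -5
y_5 = S_4(2) = 3
t_q=15/4 is in segment 1 (τ=3/4); S_1(τ)=-18389/6752

y_0=4 y_1=-2 y_2=-1 y_3=1 y_4=-5 y_5=3
S(15/4) = -18389/6752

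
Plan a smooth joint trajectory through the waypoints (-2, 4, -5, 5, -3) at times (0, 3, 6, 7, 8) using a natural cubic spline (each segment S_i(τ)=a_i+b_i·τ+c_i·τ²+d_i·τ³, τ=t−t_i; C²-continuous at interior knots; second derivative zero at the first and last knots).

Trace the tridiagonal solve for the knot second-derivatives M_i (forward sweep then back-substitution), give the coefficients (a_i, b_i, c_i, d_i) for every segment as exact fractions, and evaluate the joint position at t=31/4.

  seg 0: a=-2 b=589/112 c=0 d=-365/1008
  seg 1: a=4 b=-253/56 c=-365/112 d=1265/1008
  seg 2: a=-5 b=157/16 c=225/28 d=-879/112
  seg 3: a=5 b=131/56 c=-1737/112 d=579/112
S(31/4) = 1517/7168

Δ: Δ0=2, Δ1=-3, Δ2=10, Δ3=-8
row 1: diag=12, rhs=-30; c'=1/4, d'=-5/2
row 2: denom=8−3·1/4=29/4; d'=(78−3·-5/2)/(29/4)=342/29
row 3: denom=4−1·4/29=112/29; d'=(-108−1·342/29)/(112/29)=-1737/56
back: M3=-1737/56
back: M2=342/29−4/29·-1737/56=225/14
back: M1=-5/2−1/4·225/14=-365/56
M: M0=0, M1=-365/56, M2=225/14, M3=-1737/56, M4=0
seg 0: a=-2, c=M0/2=0, d=(M1−M0)/(6·3)=-365/1008, b=Δ0−h0·(2M0+M1)/6=589/112
seg 1: a=4, c=M1/2=-365/112, d=(M2−M1)/(6·3)=1265/1008, b=Δ1−h1·(2M1+M2)/6=-253/56
seg 2: a=-5, c=M2/2=225/28, d=(M3−M2)/(6·1)=-879/112, b=Δ2−h2·(2M2+M3)/6=157/16
seg 3: a=5, c=M3/2=-1737/112, d=(M4−M3)/(6·1)=579/112, b=Δ3−h3·(2M3+M4)/6=131/56
t_q=31/4 → seg 3, τ=3/4; S=5+131/56·τ+-1737/112·τ²+579/112·τ³=1517/7168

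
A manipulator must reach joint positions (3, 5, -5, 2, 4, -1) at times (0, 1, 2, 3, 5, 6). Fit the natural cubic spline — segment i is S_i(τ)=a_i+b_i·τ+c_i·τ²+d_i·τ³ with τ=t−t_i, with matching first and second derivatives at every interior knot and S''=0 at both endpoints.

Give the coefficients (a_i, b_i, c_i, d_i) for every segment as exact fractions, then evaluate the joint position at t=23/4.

  seg 0: a=3 b=368/57 c=0 d=-254/57
  seg 1: a=5 b=-394/57 c=-254/19 d=586/57
  seg 2: a=-5 b=-160/57 c=332/19 d=-23/3
  seg 3: a=2 b=521/57 c=-105/19 d=83/114
  seg 4: a=4 b=-241/57 c=-22/19 d=22/57
S(23/4) = 207/608

Δ: Δ0=2, Δ1=-10, Δ2=7, Δ3=1, Δ4=-5
row 1: diag=4, rhs=-72; c'=1/4, d'=-18
row 2: denom=4−1·1/4=15/4; d'=(102−1·-18)/(15/4)=32
row 3: denom=6−1·4/15=86/15; d'=(-36−1·32)/(86/15)=-510/43
row 4: denom=6−2·15/43=228/43; d'=(-36−2·-510/43)/(228/43)=-44/19
back: M4=-44/19
back: M3=-510/43−15/43·-44/19=-210/19
back: M2=32−4/15·-210/19=664/19
back: M1=-18−1/4·664/19=-508/19
M: M0=0, M1=-508/19, M2=664/19, M3=-210/19, M4=-44/19, M5=0
seg 0: a=3, c=M0/2=0, d=(M1−M0)/(6·1)=-254/57, b=Δ0−h0·(2M0+M1)/6=368/57
seg 1: a=5, c=M1/2=-254/19, d=(M2−M1)/(6·1)=586/57, b=Δ1−h1·(2M1+M2)/6=-394/57
seg 2: a=-5, c=M2/2=332/19, d=(M3−M2)/(6·1)=-23/3, b=Δ2−h2·(2M2+M3)/6=-160/57
seg 3: a=2, c=M3/2=-105/19, d=(M4−M3)/(6·2)=83/114, b=Δ3−h3·(2M3+M4)/6=521/57
seg 4: a=4, c=M4/2=-22/19, d=(M5−M4)/(6·1)=22/57, b=Δ4−h4·(2M4+M5)/6=-241/57
t_q=23/4 → seg 4, τ=3/4; S=4+-241/57·τ+-22/19·τ²+22/57·τ³=207/608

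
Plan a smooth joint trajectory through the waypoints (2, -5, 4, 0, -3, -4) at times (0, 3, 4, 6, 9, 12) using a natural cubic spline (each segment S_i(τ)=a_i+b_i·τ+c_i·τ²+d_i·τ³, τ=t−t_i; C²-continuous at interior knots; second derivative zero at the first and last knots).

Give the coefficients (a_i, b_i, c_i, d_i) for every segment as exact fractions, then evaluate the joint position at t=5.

  seg 0: a=2 b=-12004/1611 c=0 d=8245/14499
  seg 1: a=-5 b=12731/1611 c=8245/1611 d=-2159/537
  seg 2: a=4 b=9790/1611 c=-11186/1611 d=260/179
  seg 3: a=0 b=-6874/1611 c=2854/1611 d=-3299/14499
  seg 4: a=-3 b=353/1611 c=-445/1611 d=445/14499
S(5) = 7388/1611

Δ: Δ0=-7/3, Δ1=9, Δ2=-2, Δ3=-1, Δ4=-1/3
row 1: diag=8, rhs=68; c'=1/8, d'=17/2
row 2: denom=6−1·1/8=47/8; d'=(-66−1·17/2)/(47/8)=-596/47
row 3: denom=10−2·16/47=438/47; d'=(6−2·-596/47)/(438/47)=737/219
row 4: denom=12−3·47/146=1611/146; d'=(4−3·737/219)/(1611/146)=-890/1611
back: M4=-890/1611
back: M3=737/219−47/146·-890/1611=5708/1611
back: M2=-596/47−16/47·5708/1611=-22372/1611
back: M1=17/2−1/8·-22372/1611=16490/1611
M: M0=0, M1=16490/1611, M2=-22372/1611, M3=5708/1611, M4=-890/1611, M5=0
seg 0: a=2, c=M0/2=0, d=(M1−M0)/(6·3)=8245/14499, b=Δ0−h0·(2M0+M1)/6=-12004/1611
seg 1: a=-5, c=M1/2=8245/1611, d=(M2−M1)/(6·1)=-2159/537, b=Δ1−h1·(2M1+M2)/6=12731/1611
seg 2: a=4, c=M2/2=-11186/1611, d=(M3−M2)/(6·2)=260/179, b=Δ2−h2·(2M2+M3)/6=9790/1611
seg 3: a=0, c=M3/2=2854/1611, d=(M4−M3)/(6·3)=-3299/14499, b=Δ3−h3·(2M3+M4)/6=-6874/1611
seg 4: a=-3, c=M4/2=-445/1611, d=(M5−M4)/(6·3)=445/14499, b=Δ4−h4·(2M4+M5)/6=353/1611
t_q=5 → seg 2, τ=1; S=4+9790/1611·τ+-11186/1611·τ²+260/179·τ³=7388/1611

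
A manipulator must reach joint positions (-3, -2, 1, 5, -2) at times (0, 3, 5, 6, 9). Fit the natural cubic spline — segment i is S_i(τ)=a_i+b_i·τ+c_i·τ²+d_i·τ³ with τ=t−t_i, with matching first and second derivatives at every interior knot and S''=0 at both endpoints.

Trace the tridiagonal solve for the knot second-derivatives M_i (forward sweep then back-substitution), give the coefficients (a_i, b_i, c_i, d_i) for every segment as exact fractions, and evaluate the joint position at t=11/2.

Δ: Δ0=1/3, Δ1=3/2, Δ2=4, Δ3=-7/3
row 1: diag=10, rhs=7; c'=1/5, d'=7/10
row 2: denom=6−2·1/5=28/5; d'=(15−2·7/10)/(28/5)=17/7
row 3: denom=8−1·5/28=219/28; d'=(-38−1·17/7)/(219/28)=-1132/219
back: M3=-1132/219
back: M2=17/7−5/28·-1132/219=734/219
back: M1=7/10−1/5·734/219=13/438
M: M0=0, M1=13/438, M2=734/219, M3=-1132/219, M4=0
seg 0: a=-3, c=M0/2=0, d=(M1−M0)/(6·3)=13/7884, b=Δ0−h0·(2M0+M1)/6=93/292
seg 1: a=-2, c=M1/2=13/876, d=(M2−M1)/(6·2)=485/1752, b=Δ1−h1·(2M1+M2)/6=53/146
seg 2: a=1, c=M2/2=367/219, d=(M3−M2)/(6·1)=-311/219, b=Δ2−h2·(2M2+M3)/6=820/219
seg 3: a=5, c=M3/2=-566/219, d=(M4−M3)/(6·3)=566/1971, b=Δ3−h3·(2M3+M4)/6=207/73
t_q=11/2 → seg 2, τ=1/2; S=1+820/219·τ+367/219·τ²+-311/219·τ³=5455/1752

  seg 0: a=-3 b=93/292 c=0 d=13/7884
  seg 1: a=-2 b=53/146 c=13/876 d=485/1752
  seg 2: a=1 b=820/219 c=367/219 d=-311/219
  seg 3: a=5 b=207/73 c=-566/219 d=566/1971
S(11/2) = 5455/1752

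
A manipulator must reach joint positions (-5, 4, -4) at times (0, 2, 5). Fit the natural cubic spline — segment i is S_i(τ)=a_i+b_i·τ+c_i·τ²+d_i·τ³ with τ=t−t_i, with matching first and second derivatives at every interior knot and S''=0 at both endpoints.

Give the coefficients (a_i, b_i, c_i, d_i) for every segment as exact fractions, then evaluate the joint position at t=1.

  seg 0: a=-5 b=89/15 c=0 d=-43/120
  seg 1: a=4 b=49/30 c=-43/20 d=43/180
S(1) = 23/40

Δ: Δ0=9/2, Δ1=-8/3
row 1: diag=10, rhs=-43; c'=3/10, d'=-43/10
back: M1=-43/10
M: M0=0, M1=-43/10, M2=0
seg 0: a=-5, c=M0/2=0, d=(M1−M0)/(6·2)=-43/120, b=Δ0−h0·(2M0+M1)/6=89/15
seg 1: a=4, c=M1/2=-43/20, d=(M2−M1)/(6·3)=43/180, b=Δ1−h1·(2M1+M2)/6=49/30
t_q=1 → seg 0, τ=1; S=-5+89/15·τ+0·τ²+-43/120·τ³=23/40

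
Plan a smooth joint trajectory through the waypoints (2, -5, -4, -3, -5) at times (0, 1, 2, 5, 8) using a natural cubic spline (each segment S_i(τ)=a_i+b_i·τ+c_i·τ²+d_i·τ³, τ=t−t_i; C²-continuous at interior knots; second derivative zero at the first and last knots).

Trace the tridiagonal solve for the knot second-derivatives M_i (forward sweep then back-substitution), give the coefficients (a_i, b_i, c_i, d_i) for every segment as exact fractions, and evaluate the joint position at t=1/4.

Δ: Δ0=-7, Δ1=1, Δ2=1/3, Δ3=-2/3
row 1: diag=4, rhs=48; c'=1/4, d'=12
row 2: denom=8−1·1/4=31/4; d'=(-4−1·12)/(31/4)=-64/31
row 3: denom=12−3·12/31=336/31; d'=(-6−3·-64/31)/(336/31)=1/56
back: M3=1/56
back: M2=-64/31−12/31·1/56=-29/14
back: M1=12−1/4·-29/14=701/56
M: M0=0, M1=701/56, M2=-29/14, M3=1/56, M4=0
seg 0: a=2, c=M0/2=0, d=(M1−M0)/(6·1)=701/336, b=Δ0−h0·(2M0+M1)/6=-3053/336
seg 1: a=-5, c=M1/2=701/112, d=(M2−M1)/(6·1)=-817/336, b=Δ1−h1·(2M1+M2)/6=-475/168
seg 2: a=-4, c=M2/2=-29/28, d=(M3−M2)/(6·3)=13/112, b=Δ2−h2·(2M2+M3)/6=115/48
seg 3: a=-3, c=M3/2=1/112, d=(M4−M3)/(6·3)=-1/1008, b=Δ3−h3·(2M3+M4)/6=-115/168
t_q=1/4 → seg 0, τ=1/4; S=2+-3053/336·τ+0·τ²+701/336·τ³=-1713/7168

  seg 0: a=2 b=-3053/336 c=0 d=701/336
  seg 1: a=-5 b=-475/168 c=701/112 d=-817/336
  seg 2: a=-4 b=115/48 c=-29/28 d=13/112
  seg 3: a=-3 b=-115/168 c=1/112 d=-1/1008
S(1/4) = -1713/7168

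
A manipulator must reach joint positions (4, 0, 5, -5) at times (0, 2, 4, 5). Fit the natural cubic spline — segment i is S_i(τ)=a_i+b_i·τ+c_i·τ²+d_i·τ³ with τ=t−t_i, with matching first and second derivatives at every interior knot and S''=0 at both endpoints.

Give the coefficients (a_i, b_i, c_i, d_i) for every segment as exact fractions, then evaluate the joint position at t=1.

Δ: Δ0=-2, Δ1=5/2, Δ2=-10
row 1: diag=8, rhs=27; c'=1/4, d'=27/8
row 2: denom=6−2·1/4=11/2; d'=(-75−2·27/8)/(11/2)=-327/22
back: M2=-327/22
back: M1=27/8−1/4·-327/22=78/11
M: M0=0, M1=78/11, M2=-327/22, M3=0
seg 0: a=4, c=M0/2=0, d=(M1−M0)/(6·2)=13/22, b=Δ0−h0·(2M0+M1)/6=-48/11
seg 1: a=0, c=M1/2=39/11, d=(M2−M1)/(6·2)=-161/88, b=Δ1−h1·(2M1+M2)/6=30/11
seg 2: a=5, c=M2/2=-327/44, d=(M3−M2)/(6·1)=109/44, b=Δ2−h2·(2M2+M3)/6=-111/22
t_q=1 → seg 0, τ=1; S=4+-48/11·τ+0·τ²+13/22·τ³=5/22

  seg 0: a=4 b=-48/11 c=0 d=13/22
  seg 1: a=0 b=30/11 c=39/11 d=-161/88
  seg 2: a=5 b=-111/22 c=-327/44 d=109/44
S(1) = 5/22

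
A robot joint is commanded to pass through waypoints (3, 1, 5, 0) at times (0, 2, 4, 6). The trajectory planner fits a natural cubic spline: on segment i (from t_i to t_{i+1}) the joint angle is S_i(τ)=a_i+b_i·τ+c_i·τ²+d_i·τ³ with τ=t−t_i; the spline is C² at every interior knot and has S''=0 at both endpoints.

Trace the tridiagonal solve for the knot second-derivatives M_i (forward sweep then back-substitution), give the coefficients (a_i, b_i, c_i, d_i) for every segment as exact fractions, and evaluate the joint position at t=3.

Δ: Δ0=-1, Δ1=2, Δ2=-5/2
row 1: diag=8, rhs=18; c'=1/4, d'=9/4
row 2: denom=8−2·1/4=15/2; d'=(-27−2·9/4)/(15/2)=-21/5
back: M2=-21/5
back: M1=9/4−1/4·-21/5=33/10
M: M0=0, M1=33/10, M2=-21/5, M3=0
seg 0: a=3, c=M0/2=0, d=(M1−M0)/(6·2)=11/40, b=Δ0−h0·(2M0+M1)/6=-21/10
seg 1: a=1, c=M1/2=33/20, d=(M2−M1)/(6·2)=-5/8, b=Δ1−h1·(2M1+M2)/6=6/5
seg 2: a=5, c=M2/2=-21/10, d=(M3−M2)/(6·2)=7/20, b=Δ2−h2·(2M2+M3)/6=3/10
t_q=3 → seg 1, τ=1; S=1+6/5·τ+33/20·τ²+-5/8·τ³=129/40

  seg 0: a=3 b=-21/10 c=0 d=11/40
  seg 1: a=1 b=6/5 c=33/20 d=-5/8
  seg 2: a=5 b=3/10 c=-21/10 d=7/20
S(3) = 129/40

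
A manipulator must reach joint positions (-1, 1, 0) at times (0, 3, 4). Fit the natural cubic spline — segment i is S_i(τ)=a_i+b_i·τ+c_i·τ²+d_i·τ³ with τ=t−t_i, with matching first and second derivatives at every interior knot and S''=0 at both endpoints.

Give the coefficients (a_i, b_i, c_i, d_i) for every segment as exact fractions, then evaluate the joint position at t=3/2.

  seg 0: a=-1 b=31/24 c=0 d=-5/72
  seg 1: a=1 b=-7/12 c=-5/8 d=5/24
S(3/2) = 45/64

Δ: Δ0=2/3, Δ1=-1
row 1: diag=8, rhs=-10; c'=1/8, d'=-5/4
back: M1=-5/4
M: M0=0, M1=-5/4, M2=0
seg 0: a=-1, c=M0/2=0, d=(M1−M0)/(6·3)=-5/72, b=Δ0−h0·(2M0+M1)/6=31/24
seg 1: a=1, c=M1/2=-5/8, d=(M2−M1)/(6·1)=5/24, b=Δ1−h1·(2M1+M2)/6=-7/12
t_q=3/2 → seg 0, τ=3/2; S=-1+31/24·τ+0·τ²+-5/72·τ³=45/64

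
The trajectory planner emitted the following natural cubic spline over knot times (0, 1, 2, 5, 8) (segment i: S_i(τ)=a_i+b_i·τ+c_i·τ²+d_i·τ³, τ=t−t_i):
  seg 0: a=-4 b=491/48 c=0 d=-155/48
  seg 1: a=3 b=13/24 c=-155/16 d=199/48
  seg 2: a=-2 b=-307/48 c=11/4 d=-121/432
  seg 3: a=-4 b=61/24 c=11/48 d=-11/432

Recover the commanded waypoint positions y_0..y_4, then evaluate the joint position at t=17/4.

y_0=-4 y_1=3 y_2=-2 y_3=-4 y_4=5
S(17/4) = -5795/1024

y_0 = S_0(0) = a_0 = -4
y_1 = S_1(0) = a_1 = 3
y_2 = S_2(0) = a_2 = -2
y_3 = S_3(0) = a_3 = -4
y_4 = S_3(3) = 5
t_q=17/4 is in segment 2 (τ=9/4); S_2(τ)=-5795/1024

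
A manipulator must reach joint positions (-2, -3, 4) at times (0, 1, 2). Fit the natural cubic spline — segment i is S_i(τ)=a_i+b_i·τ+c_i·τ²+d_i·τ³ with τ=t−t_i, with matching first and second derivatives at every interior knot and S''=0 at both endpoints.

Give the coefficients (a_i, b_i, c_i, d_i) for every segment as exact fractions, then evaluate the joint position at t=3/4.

  seg 0: a=-2 b=-3 c=0 d=2
  seg 1: a=-3 b=3 c=6 d=-2
S(3/4) = -109/32

Δ: Δ0=-1, Δ1=7
row 1: diag=4, rhs=48; c'=1/4, d'=12
back: M1=12
M: M0=0, M1=12, M2=0
seg 0: a=-2, c=M0/2=0, d=(M1−M0)/(6·1)=2, b=Δ0−h0·(2M0+M1)/6=-3
seg 1: a=-3, c=M1/2=6, d=(M2−M1)/(6·1)=-2, b=Δ1−h1·(2M1+M2)/6=3
t_q=3/4 → seg 0, τ=3/4; S=-2+-3·τ+0·τ²+2·τ³=-109/32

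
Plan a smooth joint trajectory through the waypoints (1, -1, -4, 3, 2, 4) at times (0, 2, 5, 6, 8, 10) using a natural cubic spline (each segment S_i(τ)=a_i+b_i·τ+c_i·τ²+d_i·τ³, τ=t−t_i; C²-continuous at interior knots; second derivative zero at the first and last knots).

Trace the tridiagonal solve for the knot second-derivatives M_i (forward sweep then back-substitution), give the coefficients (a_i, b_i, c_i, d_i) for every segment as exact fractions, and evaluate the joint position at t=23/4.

  seg 0: a=1 b=-277/1522 c=0 d=-1245/6088
  seg 1: a=-1 b=-2006/761 c=-3735/3044 d=5395/9132
  seg 2: a=-4 b=18121/3044 c=6225/1522 d=-9263/3044
  seg 3: a=3 b=3808/761 c=-15339/3044 d=3481/3044
  seg 4: a=2 b=-1088/761 c=5547/3044 d=-1849/6088
S(23/4) = 288643/194816

Δ: Δ0=-1, Δ1=-1, Δ2=7, Δ3=-1/2, Δ4=1
row 1: diag=10, rhs=0; c'=3/10, d'=0
row 2: denom=8−3·3/10=71/10; d'=(48−3·0)/(71/10)=480/71
row 3: denom=6−1·10/71=416/71; d'=(-45−1·480/71)/(416/71)=-3675/416
row 4: denom=8−2·71/208=761/104; d'=(9−2·-3675/416)/(761/104)=5547/1522
back: M4=5547/1522
back: M3=-3675/416−71/208·5547/1522=-15339/1522
back: M2=480/71−10/71·-15339/1522=6225/761
back: M1=0−3/10·6225/761=-3735/1522
M: M0=0, M1=-3735/1522, M2=6225/761, M3=-15339/1522, M4=5547/1522, M5=0
seg 0: a=1, c=M0/2=0, d=(M1−M0)/(6·2)=-1245/6088, b=Δ0−h0·(2M0+M1)/6=-277/1522
seg 1: a=-1, c=M1/2=-3735/3044, d=(M2−M1)/(6·3)=5395/9132, b=Δ1−h1·(2M1+M2)/6=-2006/761
seg 2: a=-4, c=M2/2=6225/1522, d=(M3−M2)/(6·1)=-9263/3044, b=Δ2−h2·(2M2+M3)/6=18121/3044
seg 3: a=3, c=M3/2=-15339/3044, d=(M4−M3)/(6·2)=3481/3044, b=Δ3−h3·(2M3+M4)/6=3808/761
seg 4: a=2, c=M4/2=5547/3044, d=(M5−M4)/(6·2)=-1849/6088, b=Δ4−h4·(2M4+M5)/6=-1088/761
t_q=23/4 → seg 2, τ=3/4; S=-4+18121/3044·τ+6225/1522·τ²+-9263/3044·τ³=288643/194816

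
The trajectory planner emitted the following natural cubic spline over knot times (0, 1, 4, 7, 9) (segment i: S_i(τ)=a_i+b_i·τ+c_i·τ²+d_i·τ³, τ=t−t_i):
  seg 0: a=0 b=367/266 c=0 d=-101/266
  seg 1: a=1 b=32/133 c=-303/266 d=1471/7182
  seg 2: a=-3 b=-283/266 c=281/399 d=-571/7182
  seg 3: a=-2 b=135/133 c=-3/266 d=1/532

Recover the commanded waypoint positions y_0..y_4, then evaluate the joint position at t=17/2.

y_0 = S_0(0) = a_0 = 0
y_1 = S_1(0) = a_1 = 1
y_2 = S_2(0) = a_2 = -3
y_3 = S_3(0) = a_3 = -2
y_4 = S_3(2) = 0
t_q=17/2 is in segment 3 (τ=3/2); S_3(τ)=-2113/4256

y_0=0 y_1=1 y_2=-3 y_3=-2 y_4=0
S(17/2) = -2113/4256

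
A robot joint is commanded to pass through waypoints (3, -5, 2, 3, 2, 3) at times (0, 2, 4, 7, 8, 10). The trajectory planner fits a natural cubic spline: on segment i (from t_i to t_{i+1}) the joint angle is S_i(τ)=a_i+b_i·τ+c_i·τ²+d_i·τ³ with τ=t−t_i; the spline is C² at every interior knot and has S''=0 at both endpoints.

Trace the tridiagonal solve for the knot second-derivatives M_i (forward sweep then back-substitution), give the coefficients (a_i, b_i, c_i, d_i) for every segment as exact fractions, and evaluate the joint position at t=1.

  seg 0: a=3 b=-14461/2355 c=0 d=5041/9420
  seg 1: a=-5 b=662/2355 c=5041/1570 d=-3017/3768
  seg 2: a=2 b=16561/4710 c=-5003/3140 d=1003/5652
  seg 3: a=3 b=-11797/9420 c=3/785 d=2341/9420
  seg 4: a=2 b=-2351/4710 c=2353/3140 d=-2353/18840
S(1) = -8181/3140

Δ: Δ0=-4, Δ1=7/2, Δ2=1/3, Δ3=-1, Δ4=1/2
row 1: diag=8, rhs=45; c'=1/4, d'=45/8
row 2: denom=10−2·1/4=19/2; d'=(-19−2·45/8)/(19/2)=-121/38
row 3: denom=8−3·6/19=134/19; d'=(-8−3·-121/38)/(134/19)=59/268
row 4: denom=6−1·19/134=785/134; d'=(9−1·59/268)/(785/134)=2353/1570
back: M4=2353/1570
back: M3=59/268−19/134·2353/1570=6/785
back: M2=-121/38−6/19·6/785=-5003/1570
back: M1=45/8−1/4·-5003/1570=5041/785
M: M0=0, M1=5041/785, M2=-5003/1570, M3=6/785, M4=2353/1570, M5=0
seg 0: a=3, c=M0/2=0, d=(M1−M0)/(6·2)=5041/9420, b=Δ0−h0·(2M0+M1)/6=-14461/2355
seg 1: a=-5, c=M1/2=5041/1570, d=(M2−M1)/(6·2)=-3017/3768, b=Δ1−h1·(2M1+M2)/6=662/2355
seg 2: a=2, c=M2/2=-5003/3140, d=(M3−M2)/(6·3)=1003/5652, b=Δ2−h2·(2M2+M3)/6=16561/4710
seg 3: a=3, c=M3/2=3/785, d=(M4−M3)/(6·1)=2341/9420, b=Δ3−h3·(2M3+M4)/6=-11797/9420
seg 4: a=2, c=M4/2=2353/3140, d=(M5−M4)/(6·2)=-2353/18840, b=Δ4−h4·(2M4+M5)/6=-2351/4710
t_q=1 → seg 0, τ=1; S=3+-14461/2355·τ+0·τ²+5041/9420·τ³=-8181/3140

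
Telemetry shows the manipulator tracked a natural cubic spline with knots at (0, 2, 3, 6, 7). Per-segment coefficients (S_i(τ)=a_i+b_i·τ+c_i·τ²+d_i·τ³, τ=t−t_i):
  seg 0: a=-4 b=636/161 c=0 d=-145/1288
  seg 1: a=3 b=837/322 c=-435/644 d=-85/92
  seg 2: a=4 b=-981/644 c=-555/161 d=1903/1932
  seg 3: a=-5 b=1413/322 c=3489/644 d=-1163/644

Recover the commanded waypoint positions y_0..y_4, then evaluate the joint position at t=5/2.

y_0=-4 y_1=3 y_2=4 y_3=-5 y_4=3
S(5/2) = 20687/5152

y_0 = S_0(0) = a_0 = -4
y_1 = S_1(0) = a_1 = 3
y_2 = S_2(0) = a_2 = 4
y_3 = S_3(0) = a_3 = -5
y_4 = S_3(1) = 3
t_q=5/2 is in segment 1 (τ=1/2); S_1(τ)=20687/5152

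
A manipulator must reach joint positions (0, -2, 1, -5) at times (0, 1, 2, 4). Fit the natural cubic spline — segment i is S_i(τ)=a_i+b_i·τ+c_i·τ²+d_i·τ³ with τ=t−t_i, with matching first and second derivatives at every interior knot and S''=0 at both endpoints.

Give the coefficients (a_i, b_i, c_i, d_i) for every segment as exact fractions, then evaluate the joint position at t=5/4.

  seg 0: a=0 b=-82/23 c=0 d=36/23
  seg 1: a=-2 b=26/23 c=108/23 d=-65/23
  seg 2: a=1 b=47/23 c=-87/23 d=29/46
S(5/4) = -2161/1472

Δ: Δ0=-2, Δ1=3, Δ2=-3
row 1: diag=4, rhs=30; c'=1/4, d'=15/2
row 2: denom=6−1·1/4=23/4; d'=(-36−1·15/2)/(23/4)=-174/23
back: M2=-174/23
back: M1=15/2−1/4·-174/23=216/23
M: M0=0, M1=216/23, M2=-174/23, M3=0
seg 0: a=0, c=M0/2=0, d=(M1−M0)/(6·1)=36/23, b=Δ0−h0·(2M0+M1)/6=-82/23
seg 1: a=-2, c=M1/2=108/23, d=(M2−M1)/(6·1)=-65/23, b=Δ1−h1·(2M1+M2)/6=26/23
seg 2: a=1, c=M2/2=-87/23, d=(M3−M2)/(6·2)=29/46, b=Δ2−h2·(2M2+M3)/6=47/23
t_q=5/4 → seg 1, τ=1/4; S=-2+26/23·τ+108/23·τ²+-65/23·τ³=-2161/1472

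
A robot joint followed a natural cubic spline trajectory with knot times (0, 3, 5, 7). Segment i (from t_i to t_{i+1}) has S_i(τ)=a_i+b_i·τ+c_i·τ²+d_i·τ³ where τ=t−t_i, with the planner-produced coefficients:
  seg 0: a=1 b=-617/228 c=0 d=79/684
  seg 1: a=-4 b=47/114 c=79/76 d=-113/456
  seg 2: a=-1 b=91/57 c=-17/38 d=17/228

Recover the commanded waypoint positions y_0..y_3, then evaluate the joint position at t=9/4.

y_0 = S_0(0) = a_0 = 1
y_1 = S_1(0) = a_1 = -4
y_2 = S_2(0) = a_2 = -1
y_3 = S_2(2) = 1
t_q=9/4 is in segment 0 (τ=9/4); S_0(τ)=-18353/4864

y_0=1 y_1=-4 y_2=-1 y_3=1
S(9/4) = -18353/4864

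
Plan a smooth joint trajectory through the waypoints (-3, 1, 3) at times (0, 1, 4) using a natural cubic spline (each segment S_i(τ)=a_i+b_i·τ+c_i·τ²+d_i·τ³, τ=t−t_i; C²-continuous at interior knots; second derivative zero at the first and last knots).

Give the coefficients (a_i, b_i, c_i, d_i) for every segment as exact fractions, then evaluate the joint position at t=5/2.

Δ: Δ0=4, Δ1=2/3
row 1: diag=8, rhs=-20; c'=3/8, d'=-5/2
back: M1=-5/2
M: M0=0, M1=-5/2, M2=0
seg 0: a=-3, c=M0/2=0, d=(M1−M0)/(6·1)=-5/12, b=Δ0−h0·(2M0+M1)/6=53/12
seg 1: a=1, c=M1/2=-5/4, d=(M2−M1)/(6·3)=5/36, b=Δ1−h1·(2M1+M2)/6=19/6
t_q=5/2 → seg 1, τ=3/2; S=1+19/6·τ+-5/4·τ²+5/36·τ³=109/32

  seg 0: a=-3 b=53/12 c=0 d=-5/12
  seg 1: a=1 b=19/6 c=-5/4 d=5/36
S(5/2) = 109/32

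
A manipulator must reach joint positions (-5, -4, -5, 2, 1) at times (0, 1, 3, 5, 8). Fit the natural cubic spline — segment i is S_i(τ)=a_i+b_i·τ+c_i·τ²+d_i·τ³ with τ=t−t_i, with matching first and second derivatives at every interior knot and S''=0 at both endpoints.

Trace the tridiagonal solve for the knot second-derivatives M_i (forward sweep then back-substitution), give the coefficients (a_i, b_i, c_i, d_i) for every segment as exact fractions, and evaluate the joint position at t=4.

Δ: Δ0=1, Δ1=-1/2, Δ2=7/2, Δ3=-1/3
row 1: diag=6, rhs=-9; c'=1/3, d'=-3/2
row 2: denom=8−2·1/3=22/3; d'=(24−2·-3/2)/(22/3)=81/22
row 3: denom=10−2·3/11=104/11; d'=(-23−2·81/22)/(104/11)=-167/52
back: M3=-167/52
back: M2=81/22−3/11·-167/52=237/52
back: M1=-3/2−1/3·237/52=-157/52
M: M0=0, M1=-157/52, M2=237/52, M3=-167/52, M4=0
seg 0: a=-5, c=M0/2=0, d=(M1−M0)/(6·1)=-157/312, b=Δ0−h0·(2M0+M1)/6=469/312
seg 1: a=-4, c=M1/2=-157/104, d=(M2−M1)/(6·2)=197/312, b=Δ1−h1·(2M1+M2)/6=-1/156
seg 2: a=-5, c=M2/2=237/104, d=(M3−M2)/(6·2)=-101/156, b=Δ2−h2·(2M2+M3)/6=239/156
seg 3: a=2, c=M3/2=-167/104, d=(M4−M3)/(6·3)=167/936, b=Δ3−h3·(2M3+M4)/6=449/156
t_q=4 → seg 2, τ=1; S=-5+239/156·τ+237/104·τ²+-101/156·τ³=-191/104

  seg 0: a=-5 b=469/312 c=0 d=-157/312
  seg 1: a=-4 b=-1/156 c=-157/104 d=197/312
  seg 2: a=-5 b=239/156 c=237/104 d=-101/156
  seg 3: a=2 b=449/156 c=-167/104 d=167/936
S(4) = -191/104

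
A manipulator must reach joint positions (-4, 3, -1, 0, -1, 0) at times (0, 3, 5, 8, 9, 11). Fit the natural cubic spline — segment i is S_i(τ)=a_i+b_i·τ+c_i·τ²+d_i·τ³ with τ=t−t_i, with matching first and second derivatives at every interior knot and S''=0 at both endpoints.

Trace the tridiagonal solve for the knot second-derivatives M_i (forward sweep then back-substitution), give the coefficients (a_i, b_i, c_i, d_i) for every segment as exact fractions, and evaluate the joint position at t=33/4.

  seg 0: a=-4 b=15505/3972 c=0 d=-231/1324
  seg 1: a=3 b=-1603/1986 c=-2079/1324 d=967/1986
  seg 2: a=-1 b=-2473/1986 c=1789/1324 d=-3277/11916
  seg 3: a=0 b=-2237/3972 c=-372/331 d=2729/3972
  seg 4: a=-1 b=-1489/1986 c=1241/1324 d=-1241/7944
S(33/4) = -16973/84736

Δ: Δ0=7/3, Δ1=-2, Δ2=1/3, Δ3=-1, Δ4=1/2
row 1: diag=10, rhs=-26; c'=1/5, d'=-13/5
row 2: denom=10−2·1/5=48/5; d'=(14−2·-13/5)/(48/5)=2
row 3: denom=8−3·5/16=113/16; d'=(-8−3·2)/(113/16)=-224/113
row 4: denom=6−1·16/113=662/113; d'=(9−1·-224/113)/(662/113)=1241/662
back: M4=1241/662
back: M3=-224/113−16/113·1241/662=-744/331
back: M2=2−5/16·-744/331=1789/662
back: M1=-13/5−1/5·1789/662=-2079/662
M: M0=0, M1=-2079/662, M2=1789/662, M3=-744/331, M4=1241/662, M5=0
seg 0: a=-4, c=M0/2=0, d=(M1−M0)/(6·3)=-231/1324, b=Δ0−h0·(2M0+M1)/6=15505/3972
seg 1: a=3, c=M1/2=-2079/1324, d=(M2−M1)/(6·2)=967/1986, b=Δ1−h1·(2M1+M2)/6=-1603/1986
seg 2: a=-1, c=M2/2=1789/1324, d=(M3−M2)/(6·3)=-3277/11916, b=Δ2−h2·(2M2+M3)/6=-2473/1986
seg 3: a=0, c=M3/2=-372/331, d=(M4−M3)/(6·1)=2729/3972, b=Δ3−h3·(2M3+M4)/6=-2237/3972
seg 4: a=-1, c=M4/2=1241/1324, d=(M5−M4)/(6·2)=-1241/7944, b=Δ4−h4·(2M4+M5)/6=-1489/1986
t_q=33/4 → seg 3, τ=1/4; S=0+-2237/3972·τ+-372/331·τ²+2729/3972·τ³=-16973/84736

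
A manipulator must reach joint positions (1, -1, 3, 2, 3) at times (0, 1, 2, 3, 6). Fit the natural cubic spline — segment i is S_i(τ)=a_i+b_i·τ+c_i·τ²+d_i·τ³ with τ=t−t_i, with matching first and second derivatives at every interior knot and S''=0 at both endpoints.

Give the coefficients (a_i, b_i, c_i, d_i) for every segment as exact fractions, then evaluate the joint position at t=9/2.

Δ: Δ0=-2, Δ1=4, Δ2=-1, Δ3=1/3
row 1: diag=4, rhs=36; c'=1/4, d'=9
row 2: denom=4−1·1/4=15/4; d'=(-30−1·9)/(15/4)=-52/5
row 3: denom=8−1·4/15=116/15; d'=(8−1·-52/5)/(116/15)=69/29
back: M3=69/29
back: M2=-52/5−4/15·69/29=-320/29
back: M1=9−1/4·-320/29=341/29
M: M0=0, M1=341/29, M2=-320/29, M3=69/29, M4=0
seg 0: a=1, c=M0/2=0, d=(M1−M0)/(6·1)=341/174, b=Δ0−h0·(2M0+M1)/6=-689/174
seg 1: a=-1, c=M1/2=341/58, d=(M2−M1)/(6·1)=-661/174, b=Δ1−h1·(2M1+M2)/6=167/87
seg 2: a=3, c=M2/2=-160/29, d=(M3−M2)/(6·1)=389/174, b=Δ2−h2·(2M2+M3)/6=397/174
seg 3: a=2, c=M3/2=69/58, d=(M4−M3)/(6·3)=-23/174, b=Δ3−h3·(2M3+M4)/6=-178/87
t_q=9/2 → seg 3, τ=3/2; S=2+-178/87·τ+69/58·τ²+-23/174·τ³=539/464

  seg 0: a=1 b=-689/174 c=0 d=341/174
  seg 1: a=-1 b=167/87 c=341/58 d=-661/174
  seg 2: a=3 b=397/174 c=-160/29 d=389/174
  seg 3: a=2 b=-178/87 c=69/58 d=-23/174
S(9/2) = 539/464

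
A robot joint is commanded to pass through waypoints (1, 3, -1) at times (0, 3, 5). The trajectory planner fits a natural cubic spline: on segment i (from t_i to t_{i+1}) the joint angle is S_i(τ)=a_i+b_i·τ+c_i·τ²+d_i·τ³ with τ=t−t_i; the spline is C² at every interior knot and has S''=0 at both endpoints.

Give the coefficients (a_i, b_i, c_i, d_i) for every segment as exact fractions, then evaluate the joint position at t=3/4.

  seg 0: a=1 b=22/15 c=0 d=-4/45
  seg 1: a=3 b=-14/15 c=-4/5 d=2/15
S(3/4) = 33/16

Δ: Δ0=2/3, Δ1=-2
row 1: diag=10, rhs=-16; c'=1/5, d'=-8/5
back: M1=-8/5
M: M0=0, M1=-8/5, M2=0
seg 0: a=1, c=M0/2=0, d=(M1−M0)/(6·3)=-4/45, b=Δ0−h0·(2M0+M1)/6=22/15
seg 1: a=3, c=M1/2=-4/5, d=(M2−M1)/(6·2)=2/15, b=Δ1−h1·(2M1+M2)/6=-14/15
t_q=3/4 → seg 0, τ=3/4; S=1+22/15·τ+0·τ²+-4/45·τ³=33/16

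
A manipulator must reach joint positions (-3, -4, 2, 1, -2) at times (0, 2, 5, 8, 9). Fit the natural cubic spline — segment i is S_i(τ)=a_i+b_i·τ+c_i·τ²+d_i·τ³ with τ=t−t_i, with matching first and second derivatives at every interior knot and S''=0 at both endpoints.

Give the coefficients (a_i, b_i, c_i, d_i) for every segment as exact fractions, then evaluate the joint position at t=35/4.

  seg 0: a=-3 b=-449/399 c=0 d=499/3192
  seg 1: a=-4 b=599/798 c=499/532 d=-2497/14364
  seg 2: a=2 b=2689/1596 c=-250/399 d=-221/14364
  seg 3: a=1 b=-1987/798 c=-407/532 d=407/1596
S(35/4) = -40525/34048

Δ: Δ0=-1/2, Δ1=2, Δ2=-1/3, Δ3=-3
row 1: diag=10, rhs=15; c'=3/10, d'=3/2
row 2: denom=12−3·3/10=111/10; d'=(-14−3·3/2)/(111/10)=-5/3
row 3: denom=8−3·10/37=266/37; d'=(-16−3·-5/3)/(266/37)=-407/266
back: M3=-407/266
back: M2=-5/3−10/37·-407/266=-500/399
back: M1=3/2−3/10·-500/399=499/266
M: M0=0, M1=499/266, M2=-500/399, M3=-407/266, M4=0
seg 0: a=-3, c=M0/2=0, d=(M1−M0)/(6·2)=499/3192, b=Δ0−h0·(2M0+M1)/6=-449/399
seg 1: a=-4, c=M1/2=499/532, d=(M2−M1)/(6·3)=-2497/14364, b=Δ1−h1·(2M1+M2)/6=599/798
seg 2: a=2, c=M2/2=-250/399, d=(M3−M2)/(6·3)=-221/14364, b=Δ2−h2·(2M2+M3)/6=2689/1596
seg 3: a=1, c=M3/2=-407/532, d=(M4−M3)/(6·1)=407/1596, b=Δ3−h3·(2M3+M4)/6=-1987/798
t_q=35/4 → seg 3, τ=3/4; S=1+-1987/798·τ+-407/532·τ²+407/1596·τ³=-40525/34048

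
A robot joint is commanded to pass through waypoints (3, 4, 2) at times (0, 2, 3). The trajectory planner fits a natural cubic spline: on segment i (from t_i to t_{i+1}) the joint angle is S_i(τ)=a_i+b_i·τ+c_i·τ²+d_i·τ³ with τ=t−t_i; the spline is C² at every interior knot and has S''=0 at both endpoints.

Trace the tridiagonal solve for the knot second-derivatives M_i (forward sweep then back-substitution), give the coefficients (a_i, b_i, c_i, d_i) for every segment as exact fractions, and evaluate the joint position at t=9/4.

Δ: Δ0=1/2, Δ1=-2
row 1: diag=6, rhs=-15; c'=1/6, d'=-5/2
back: M1=-5/2
M: M0=0, M1=-5/2, M2=0
seg 0: a=3, c=M0/2=0, d=(M1−M0)/(6·2)=-5/24, b=Δ0−h0·(2M0+M1)/6=4/3
seg 1: a=4, c=M1/2=-5/4, d=(M2−M1)/(6·1)=5/12, b=Δ1−h1·(2M1+M2)/6=-7/6
t_q=9/4 → seg 1, τ=1/4; S=4+-7/6·τ+-5/4·τ²+5/12·τ³=931/256

  seg 0: a=3 b=4/3 c=0 d=-5/24
  seg 1: a=4 b=-7/6 c=-5/4 d=5/12
S(9/4) = 931/256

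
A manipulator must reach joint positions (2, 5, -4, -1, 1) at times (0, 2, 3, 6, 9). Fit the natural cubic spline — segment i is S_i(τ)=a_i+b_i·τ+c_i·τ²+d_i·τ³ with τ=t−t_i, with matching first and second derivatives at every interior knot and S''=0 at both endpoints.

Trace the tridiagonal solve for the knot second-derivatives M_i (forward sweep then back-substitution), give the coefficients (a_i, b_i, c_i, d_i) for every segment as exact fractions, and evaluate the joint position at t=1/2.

  seg 0: a=2 b=1417/255 c=0 d=-2069/2040
  seg 1: a=5 b=-3373/510 c=-2069/340 d=3773/1020
  seg 2: a=-4 b=-7841/1020 c=426/85 d=-1295/1836
  seg 3: a=-1 b=1703/510 c=-1363/1020 d=1363/9180
S(1/2) = 5061/1088

Δ: Δ0=3/2, Δ1=-9, Δ2=1, Δ3=2/3
row 1: diag=6, rhs=-63; c'=1/6, d'=-21/2
row 2: denom=8−1·1/6=47/6; d'=(60−1·-21/2)/(47/6)=9
row 3: denom=12−3·18/47=510/47; d'=(-2−3·9)/(510/47)=-1363/510
back: M3=-1363/510
back: M2=9−18/47·-1363/510=852/85
back: M1=-21/2−1/6·852/85=-2069/170
M: M0=0, M1=-2069/170, M2=852/85, M3=-1363/510, M4=0
seg 0: a=2, c=M0/2=0, d=(M1−M0)/(6·2)=-2069/2040, b=Δ0−h0·(2M0+M1)/6=1417/255
seg 1: a=5, c=M1/2=-2069/340, d=(M2−M1)/(6·1)=3773/1020, b=Δ1−h1·(2M1+M2)/6=-3373/510
seg 2: a=-4, c=M2/2=426/85, d=(M3−M2)/(6·3)=-1295/1836, b=Δ2−h2·(2M2+M3)/6=-7841/1020
seg 3: a=-1, c=M3/2=-1363/1020, d=(M4−M3)/(6·3)=1363/9180, b=Δ3−h3·(2M3+M4)/6=1703/510
t_q=1/2 → seg 0, τ=1/2; S=2+1417/255·τ+0·τ²+-2069/2040·τ³=5061/1088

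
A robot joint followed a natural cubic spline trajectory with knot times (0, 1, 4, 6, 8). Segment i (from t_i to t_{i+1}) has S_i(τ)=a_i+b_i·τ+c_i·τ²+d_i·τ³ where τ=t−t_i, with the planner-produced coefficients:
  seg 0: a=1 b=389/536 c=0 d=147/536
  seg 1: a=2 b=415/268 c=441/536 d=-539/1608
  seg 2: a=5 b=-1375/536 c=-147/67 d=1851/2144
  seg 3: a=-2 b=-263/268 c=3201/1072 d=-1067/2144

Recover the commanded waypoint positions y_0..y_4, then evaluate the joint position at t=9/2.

y_0=1 y_1=2 y_2=5 y_3=-2 y_4=4
S(9/2) = 56203/17152

y_0 = S_0(0) = a_0 = 1
y_1 = S_1(0) = a_1 = 2
y_2 = S_2(0) = a_2 = 5
y_3 = S_3(0) = a_3 = -2
y_4 = S_3(2) = 4
t_q=9/2 is in segment 2 (τ=1/2); S_2(τ)=56203/17152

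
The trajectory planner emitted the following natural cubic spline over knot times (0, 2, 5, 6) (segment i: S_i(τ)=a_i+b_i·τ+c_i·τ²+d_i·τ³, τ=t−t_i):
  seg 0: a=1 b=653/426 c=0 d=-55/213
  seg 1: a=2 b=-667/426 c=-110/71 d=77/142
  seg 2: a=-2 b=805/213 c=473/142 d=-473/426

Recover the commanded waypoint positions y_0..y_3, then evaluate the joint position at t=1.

y_0=1 y_1=2 y_2=-2 y_3=4
S(1) = 323/142

y_0 = S_0(0) = a_0 = 1
y_1 = S_1(0) = a_1 = 2
y_2 = S_2(0) = a_2 = -2
y_3 = S_2(1) = 4
t_q=1 is in segment 0 (τ=1); S_0(τ)=323/142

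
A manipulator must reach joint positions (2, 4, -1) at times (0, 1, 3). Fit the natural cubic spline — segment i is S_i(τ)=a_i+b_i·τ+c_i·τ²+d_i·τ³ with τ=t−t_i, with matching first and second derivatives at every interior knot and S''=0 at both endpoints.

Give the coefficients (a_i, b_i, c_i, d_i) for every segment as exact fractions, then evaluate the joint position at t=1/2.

  seg 0: a=2 b=11/4 c=0 d=-3/4
  seg 1: a=4 b=1/2 c=-9/4 d=3/8
S(1/2) = 105/32

Δ: Δ0=2, Δ1=-5/2
row 1: diag=6, rhs=-27; c'=1/3, d'=-9/2
back: M1=-9/2
M: M0=0, M1=-9/2, M2=0
seg 0: a=2, c=M0/2=0, d=(M1−M0)/(6·1)=-3/4, b=Δ0−h0·(2M0+M1)/6=11/4
seg 1: a=4, c=M1/2=-9/4, d=(M2−M1)/(6·2)=3/8, b=Δ1−h1·(2M1+M2)/6=1/2
t_q=1/2 → seg 0, τ=1/2; S=2+11/4·τ+0·τ²+-3/4·τ³=105/32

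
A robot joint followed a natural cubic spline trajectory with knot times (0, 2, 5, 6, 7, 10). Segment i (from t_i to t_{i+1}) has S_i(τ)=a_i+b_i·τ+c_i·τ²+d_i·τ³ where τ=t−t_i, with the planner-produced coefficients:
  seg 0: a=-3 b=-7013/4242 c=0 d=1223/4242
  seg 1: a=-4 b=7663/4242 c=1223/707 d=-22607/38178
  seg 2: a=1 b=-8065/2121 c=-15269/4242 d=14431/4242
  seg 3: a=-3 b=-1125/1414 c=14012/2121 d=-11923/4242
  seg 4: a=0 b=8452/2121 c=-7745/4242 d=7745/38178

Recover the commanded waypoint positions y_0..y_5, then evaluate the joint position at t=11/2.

y_0=-3 y_1=-4 y_2=1 y_3=-3 y_4=0 y_5=1
S(11/2) = -46691/33936

y_0 = S_0(0) = a_0 = -3
y_1 = S_1(0) = a_1 = -4
y_2 = S_2(0) = a_2 = 1
y_3 = S_3(0) = a_3 = -3
y_4 = S_4(0) = a_4 = 0
y_5 = S_4(3) = 1
t_q=11/2 is in segment 2 (τ=1/2); S_2(τ)=-46691/33936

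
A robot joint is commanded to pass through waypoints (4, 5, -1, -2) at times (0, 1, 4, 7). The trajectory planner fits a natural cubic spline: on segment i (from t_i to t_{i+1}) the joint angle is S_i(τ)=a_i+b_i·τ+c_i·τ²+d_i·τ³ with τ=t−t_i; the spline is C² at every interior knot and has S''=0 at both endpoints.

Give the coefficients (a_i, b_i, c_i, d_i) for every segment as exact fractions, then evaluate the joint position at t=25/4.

  seg 0: a=4 b=128/87 c=0 d=-41/87
  seg 1: a=5 b=5/87 c=-41/29 d=190/783
  seg 2: a=-1 b=-163/87 c=67/87 d=-67/783
S(25/4) = -4253/1856

Δ: Δ0=1, Δ1=-2, Δ2=-1/3
row 1: diag=8, rhs=-18; c'=3/8, d'=-9/4
row 2: denom=12−3·3/8=87/8; d'=(10−3·-9/4)/(87/8)=134/87
back: M2=134/87
back: M1=-9/4−3/8·134/87=-82/29
M: M0=0, M1=-82/29, M2=134/87, M3=0
seg 0: a=4, c=M0/2=0, d=(M1−M0)/(6·1)=-41/87, b=Δ0−h0·(2M0+M1)/6=128/87
seg 1: a=5, c=M1/2=-41/29, d=(M2−M1)/(6·3)=190/783, b=Δ1−h1·(2M1+M2)/6=5/87
seg 2: a=-1, c=M2/2=67/87, d=(M3−M2)/(6·3)=-67/783, b=Δ2−h2·(2M2+M3)/6=-163/87
t_q=25/4 → seg 2, τ=9/4; S=-1+-163/87·τ+67/87·τ²+-67/783·τ³=-4253/1856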